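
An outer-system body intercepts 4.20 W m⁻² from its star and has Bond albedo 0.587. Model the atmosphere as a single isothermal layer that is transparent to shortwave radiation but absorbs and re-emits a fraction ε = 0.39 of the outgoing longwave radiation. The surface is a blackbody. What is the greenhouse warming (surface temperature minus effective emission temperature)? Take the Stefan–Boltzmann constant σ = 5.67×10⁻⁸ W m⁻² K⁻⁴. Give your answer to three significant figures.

2.93 kelvin

At the top of the atmosphere, σT_e⁴ = S(1−α)/4 = 0.4337 W m⁻², giving T_e = 52.59 K.
For a single slab of emissivity ε, T_s⁴ = 2T_e⁴/(2−ε); thus T_s = 52.59·(1.242)^(1/4) = 55.52 K.
The atmosphere warms the surface by 2.931 K.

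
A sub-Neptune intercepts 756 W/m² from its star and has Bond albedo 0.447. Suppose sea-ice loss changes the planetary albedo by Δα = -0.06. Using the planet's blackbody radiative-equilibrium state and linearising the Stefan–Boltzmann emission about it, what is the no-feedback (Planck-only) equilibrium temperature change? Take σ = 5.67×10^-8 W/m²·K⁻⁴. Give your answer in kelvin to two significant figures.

5.6 K

Reference equilibrium: T_e = [S(1−α)/(4σ)]^(1/4) = 207.2 K.
TOA radiative forcing: ΔF = −S·Δα/4 = −756.0·(-0.06)/4 = 11.34 W/m².
Planck response: λ_P = 4σT_e³ = 4·5.67×10⁻⁸·(207.2)³ = 2.018 W/m²/K.
So ΔT₀ = 11.34/2.018 = 5.62 K.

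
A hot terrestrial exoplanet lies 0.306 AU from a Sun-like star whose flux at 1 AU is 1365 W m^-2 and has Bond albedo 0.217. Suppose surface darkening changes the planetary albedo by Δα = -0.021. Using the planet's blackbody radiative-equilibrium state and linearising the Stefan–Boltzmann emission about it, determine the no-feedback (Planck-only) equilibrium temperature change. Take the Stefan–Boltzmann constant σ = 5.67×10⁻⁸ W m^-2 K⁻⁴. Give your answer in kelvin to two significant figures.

3.2 kelvin

Irradiance scales as 1/d², so S = 1365 W m^-2 × (1/0.306)² = 14580 W m^-2.
The baseline emission temperature is T_e = 473.6 K.
ΔF = −(S/4)Δα = −(14580/4)×(-0.021) = 76.53 W m^-2.
Linearising σT⁴ gives d(σT⁴)/dT = 4σT_e³ = 24.10 W m^-2 per K.
So ΔT₀ = 76.53/24.10 = 3.18 K.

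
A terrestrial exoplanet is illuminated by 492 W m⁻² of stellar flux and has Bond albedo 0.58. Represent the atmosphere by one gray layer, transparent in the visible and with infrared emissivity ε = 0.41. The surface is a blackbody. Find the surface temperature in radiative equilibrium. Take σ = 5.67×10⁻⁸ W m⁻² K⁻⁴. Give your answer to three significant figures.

184 K

Effective emission temperature (TOA balance): σT_e⁴ = S(1−α)/4 = 51.66 W m⁻² → T_e = 173.7 K.
The surface balance (absorbed SW + ε·downward IR = σT_s⁴) with T_a⁴ = T_s⁴/2 reduces to T_s = T_e·[2/(2−ε)]^¼ = 184.0 K.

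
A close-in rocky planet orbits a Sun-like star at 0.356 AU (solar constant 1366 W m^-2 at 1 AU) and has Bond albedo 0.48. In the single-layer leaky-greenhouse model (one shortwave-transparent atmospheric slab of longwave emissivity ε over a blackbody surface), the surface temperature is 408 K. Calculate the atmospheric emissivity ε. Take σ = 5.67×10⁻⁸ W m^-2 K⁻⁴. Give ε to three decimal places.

Flux at the orbit: S = 1366/(0.356)² = 10780 W m^-2.
TOA balance gives T_e = 396.5 K.
T_s⁴ = T_e⁴·2/(2−ε) → ε = 2 − 2(T_e/T_s)⁴ = 2 − 2·(396.5/408)⁴ = 0.2164.

0.216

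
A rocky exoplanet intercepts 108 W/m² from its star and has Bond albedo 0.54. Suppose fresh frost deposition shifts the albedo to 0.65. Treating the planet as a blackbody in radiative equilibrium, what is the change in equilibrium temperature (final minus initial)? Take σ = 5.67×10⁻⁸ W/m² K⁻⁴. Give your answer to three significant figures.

With α = 0.54, T₁ = 121.7 K.
Final:   T₂ = [S(1−0.65)/(4σ)]^(1/4) = 113.6 K.
Change: 113.6 − 121.7 = -8.034 K.

-8.03 K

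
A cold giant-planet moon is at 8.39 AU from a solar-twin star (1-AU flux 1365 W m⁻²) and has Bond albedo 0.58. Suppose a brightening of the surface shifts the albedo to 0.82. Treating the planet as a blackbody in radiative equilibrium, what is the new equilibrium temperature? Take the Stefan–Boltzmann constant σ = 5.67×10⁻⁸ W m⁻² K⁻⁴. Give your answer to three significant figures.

62.6 kelvin

Irradiance scales as 1/d², so S = 1365 W m⁻² × (1/8.39)² = 19.39 W m⁻².
T₂ = [S(1−α₂)/(4σ)]^(1/4) = [19.39·0.18/(4σ)]^(1/4) = 62.63 K.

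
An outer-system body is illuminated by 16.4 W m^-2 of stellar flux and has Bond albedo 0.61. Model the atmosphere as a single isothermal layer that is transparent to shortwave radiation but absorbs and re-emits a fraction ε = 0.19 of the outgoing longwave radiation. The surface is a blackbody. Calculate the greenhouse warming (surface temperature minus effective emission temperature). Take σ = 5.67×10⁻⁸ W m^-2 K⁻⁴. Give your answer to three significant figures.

At the top of the atmosphere, σT_e⁴ = S(1−α)/4 = 1.599 W m^-2, giving T_e = 72.87 K.
Surface balance with a leaky layer gives σT_s⁴ = σT_e⁴·2/(2−ε), so T_s = T_e·[2/(2−0.19)]^(1/4) = 74.71 K.
T_s − T_e = 74.71 − 72.87 = 1.841 K.

1.84 kelvin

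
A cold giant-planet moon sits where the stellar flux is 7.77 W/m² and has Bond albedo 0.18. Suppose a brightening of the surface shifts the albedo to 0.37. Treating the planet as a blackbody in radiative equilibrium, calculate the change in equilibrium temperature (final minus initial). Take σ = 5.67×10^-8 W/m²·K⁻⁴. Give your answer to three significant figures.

-4.64 kelvin

Initial: T₁ = [S(1−0.18)/(4σ)]^(1/4) = 72.80 K.
With α = 0.37, T₂ = 68.16 K.
Change: 68.16 − 72.80 = -4.643 K.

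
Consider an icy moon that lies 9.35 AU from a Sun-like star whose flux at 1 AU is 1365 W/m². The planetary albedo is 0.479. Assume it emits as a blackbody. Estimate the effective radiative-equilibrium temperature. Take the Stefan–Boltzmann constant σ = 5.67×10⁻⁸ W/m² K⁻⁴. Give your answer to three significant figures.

Irradiance scales as 1/d², so S = 1365 W/m² × (1/9.35)² = 15.61 W/m².
The planet absorbs (1−α)S over its disc πR² and re-emits over 4πR², so the mean absorbed flux is (1−0.479)·15.61/4 = 2.034 W/m².
Set σT⁴ = 2.034 → T = (2.034/σ)^(1/4) = 77.39 K.

77.4 K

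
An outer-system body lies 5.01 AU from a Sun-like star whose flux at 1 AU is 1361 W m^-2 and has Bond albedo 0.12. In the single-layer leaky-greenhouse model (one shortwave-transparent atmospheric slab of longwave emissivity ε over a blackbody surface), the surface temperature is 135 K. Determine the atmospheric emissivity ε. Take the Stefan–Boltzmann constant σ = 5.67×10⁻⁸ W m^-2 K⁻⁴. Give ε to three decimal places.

Flux at the orbit: S = 1361/(5.01)² = 54.22 W m^-2.
Effective temperature: T_e = [S(1−α)/(4σ)]^(1/4) = 120.4 K.
Inverting T_s⁴ = 2T_e⁴/(2−ε): (T_e/T_s)⁴ = 0.6334, so ε = 2(1 − 0.6334) = 0.7332.

0.733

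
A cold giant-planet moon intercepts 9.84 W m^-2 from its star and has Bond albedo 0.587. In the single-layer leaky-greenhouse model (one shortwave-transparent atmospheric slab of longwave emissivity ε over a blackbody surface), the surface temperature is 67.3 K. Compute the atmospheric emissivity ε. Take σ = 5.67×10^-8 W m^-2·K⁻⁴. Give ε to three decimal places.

0.253

Effective temperature: T_e = [S(1−α)/(4σ)]^(1/4) = 65.06 K.
T_s⁴ = T_e⁴·2/(2−ε) → ε = 2 − 2(T_e/T_s)⁴ = 2 − 2·(65.06/67.3)⁴ = 0.2531.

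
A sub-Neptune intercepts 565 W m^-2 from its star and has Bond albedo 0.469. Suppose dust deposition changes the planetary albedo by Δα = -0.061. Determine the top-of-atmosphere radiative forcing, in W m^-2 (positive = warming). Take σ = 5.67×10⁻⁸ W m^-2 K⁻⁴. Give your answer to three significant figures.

The change in absorbed flux is Δ[S(1−α)/4] = −SΔα/4 = 8.616 W m^-2.

8.62 W m^-2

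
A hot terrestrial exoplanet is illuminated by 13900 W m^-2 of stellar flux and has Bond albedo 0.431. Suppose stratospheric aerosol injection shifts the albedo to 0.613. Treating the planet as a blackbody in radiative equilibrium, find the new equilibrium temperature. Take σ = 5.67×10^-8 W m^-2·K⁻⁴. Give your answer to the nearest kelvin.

392 kelvin

With the new albedo, S(1−α₂)/4 = 1345 W m^-2, so T₂ = 392.4 K.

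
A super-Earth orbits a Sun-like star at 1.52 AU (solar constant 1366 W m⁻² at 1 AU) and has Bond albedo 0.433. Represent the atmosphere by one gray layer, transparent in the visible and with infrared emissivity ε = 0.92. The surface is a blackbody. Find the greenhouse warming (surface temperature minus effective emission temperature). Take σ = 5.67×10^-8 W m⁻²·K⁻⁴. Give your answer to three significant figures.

Flux at the orbit: S = 1366/(1.52)² = 591.2 W m⁻².
At the top of the atmosphere, σT_e⁴ = S(1−α)/4 = 83.81 W m⁻², giving T_e = 196.1 K.
Surface balance with a leaky layer gives σT_s⁴ = σT_e⁴·2/(2−ε), so T_s = T_e·[2/(2−0.92)]^(1/4) = 228.7 K.
Greenhouse warming: T_s − T_e = 32.66 K.

32.7 K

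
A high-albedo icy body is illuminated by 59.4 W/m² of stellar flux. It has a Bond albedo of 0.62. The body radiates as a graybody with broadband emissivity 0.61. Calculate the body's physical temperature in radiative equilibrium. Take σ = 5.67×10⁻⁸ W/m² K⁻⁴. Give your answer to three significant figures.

Absorbed flux (global mean): S(1−α)/4 = 59.40·0.38/4 = 5.643 W/m².
Equating to εσT⁴ with ε = 0.61: T = (5.643/0.61σ)^(1/4) = 113.0 K.

113 kelvin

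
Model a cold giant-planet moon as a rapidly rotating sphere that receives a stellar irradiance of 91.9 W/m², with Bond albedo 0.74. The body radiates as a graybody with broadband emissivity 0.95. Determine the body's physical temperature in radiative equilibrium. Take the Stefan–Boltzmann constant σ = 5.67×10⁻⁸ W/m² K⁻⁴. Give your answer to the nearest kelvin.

103 K

Averaging over the sphere, the absorbed flux is S(1−α)/4 = 5.974 W/m².
Equating to εσT⁴ with ε = 0.95: T = (5.974/0.95σ)^(1/4) = 102.6 K.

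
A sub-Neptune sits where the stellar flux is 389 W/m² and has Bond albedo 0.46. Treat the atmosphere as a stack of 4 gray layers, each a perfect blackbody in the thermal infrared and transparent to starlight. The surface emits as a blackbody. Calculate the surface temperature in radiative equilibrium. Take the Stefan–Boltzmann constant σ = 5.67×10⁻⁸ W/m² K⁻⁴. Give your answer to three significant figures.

Top-of-atmosphere balance: σT_e⁴ = S(1−α)/4 = 52.52 W/m² → T_e = 174.5 K.
For an N-layer opaque stack, T_s⁴ = (N+1)T_e⁴, hence T_s = (5)^(1/4)×174.5 K = 260.9 K.

261 kelvin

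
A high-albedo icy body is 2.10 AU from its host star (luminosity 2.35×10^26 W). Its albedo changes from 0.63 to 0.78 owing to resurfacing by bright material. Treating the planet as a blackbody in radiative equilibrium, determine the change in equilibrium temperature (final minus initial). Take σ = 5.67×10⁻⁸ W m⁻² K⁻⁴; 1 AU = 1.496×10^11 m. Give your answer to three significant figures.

Orbital distance: d = 2.10 AU = 3.142×10^11 m.
S = L/(4πd²) = 189.5 W m⁻².
Initial: T₁ = [S(1−0.63)/(4σ)]^(1/4) = 132.6 K.
With α = 0.78, T₂ = 116.4 K.
Change: 116.4 − 132.6 = -16.16 K.

-16.2 K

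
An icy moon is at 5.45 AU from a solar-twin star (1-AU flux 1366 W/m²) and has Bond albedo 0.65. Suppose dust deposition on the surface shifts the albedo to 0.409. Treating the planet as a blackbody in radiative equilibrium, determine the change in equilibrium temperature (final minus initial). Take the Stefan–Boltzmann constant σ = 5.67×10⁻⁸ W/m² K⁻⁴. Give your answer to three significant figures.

12.8 kelvin

By the inverse-square law, S = 1366/5.45² = 45.99 W/m².
Before: T₁ = [45.99·0.35/(4σ)]^(1/4) = 91.78 K.
With α = 0.409, T₂ = 104.6 K.
Change: 104.6 − 91.78 = 12.84 K.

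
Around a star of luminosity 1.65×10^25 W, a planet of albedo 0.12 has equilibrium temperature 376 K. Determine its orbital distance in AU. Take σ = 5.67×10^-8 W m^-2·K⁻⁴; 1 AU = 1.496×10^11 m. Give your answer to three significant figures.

Required flux: S = 4σT⁴/(1−α) = 5151 W m^-2.
Then d = [L/(4πS)]^(1/2) = 1.597×10^10 m, i.e. 0.1067 AU.

0.107 AU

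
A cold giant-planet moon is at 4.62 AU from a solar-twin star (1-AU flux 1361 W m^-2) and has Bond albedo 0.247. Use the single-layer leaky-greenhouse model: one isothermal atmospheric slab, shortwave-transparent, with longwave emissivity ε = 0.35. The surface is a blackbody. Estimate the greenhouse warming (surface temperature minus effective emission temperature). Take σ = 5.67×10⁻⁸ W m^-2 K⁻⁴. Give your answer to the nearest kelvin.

Irradiance scales as 1/d², so S = 1361 W m^-2 × (1/4.62)² = 63.76 W m^-2.
At the top of the atmosphere, σT_e⁴ = S(1−α)/4 = 12.00 W m^-2, giving T_e = 120.6 K.
For a single slab of emissivity ε, T_s⁴ = 2T_e⁴/(2−ε); thus T_s = 120.6·(1.212)^(1/4) = 126.6 K.
The atmosphere warms the surface by 5.943 K.

6 kelvin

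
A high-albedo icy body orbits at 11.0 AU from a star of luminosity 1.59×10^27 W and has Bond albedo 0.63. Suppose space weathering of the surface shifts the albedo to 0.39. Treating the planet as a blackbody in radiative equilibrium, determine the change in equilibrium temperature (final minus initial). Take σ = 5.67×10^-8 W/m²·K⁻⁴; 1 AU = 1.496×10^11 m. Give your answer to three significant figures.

12.4 K

Orbital distance: d = 11.0 AU = 1.646×10^12 m.
Spreading L over a sphere of radius d: S = 1.59×10^27/(4π·1.65×10^12²) = 46.72 W/m².
Before: T₁ = [46.72·0.37/(4σ)]^(1/4) = 93.44 K.
Final:   T₂ = [S(1−0.39)/(4σ)]^(1/4) = 105.9 K.
Change: 105.9 − 93.44 = 12.44 K.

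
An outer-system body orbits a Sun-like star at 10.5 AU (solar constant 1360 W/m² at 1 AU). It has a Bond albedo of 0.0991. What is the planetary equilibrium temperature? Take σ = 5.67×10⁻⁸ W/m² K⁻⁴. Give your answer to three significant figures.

83.7 K

Irradiance scales as 1/d², so S = 1360 W/m² × (1/10.5)² = 12.34 W/m².
Averaging over the sphere, the absorbed flux is S(1−α)/4 = 2.778 W/m².
Set σT⁴ = 2.778 → T = (2.778/σ)^(1/4) = 83.67 K.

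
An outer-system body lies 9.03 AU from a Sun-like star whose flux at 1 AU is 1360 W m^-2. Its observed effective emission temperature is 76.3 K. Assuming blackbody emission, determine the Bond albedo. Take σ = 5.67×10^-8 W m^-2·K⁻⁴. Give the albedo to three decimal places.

0.539

Flux at the orbit: S = 1360/(9.03)² = 16.68 W m^-2.
Rearranging the radiative balance, α = 1 − 4σT⁴/S.
σT⁴ = 1.922 W m^-2, so 4σT⁴ = 7.687 W m^-2.
Hence α = 1 − 7.687/16.68 = 0.5391.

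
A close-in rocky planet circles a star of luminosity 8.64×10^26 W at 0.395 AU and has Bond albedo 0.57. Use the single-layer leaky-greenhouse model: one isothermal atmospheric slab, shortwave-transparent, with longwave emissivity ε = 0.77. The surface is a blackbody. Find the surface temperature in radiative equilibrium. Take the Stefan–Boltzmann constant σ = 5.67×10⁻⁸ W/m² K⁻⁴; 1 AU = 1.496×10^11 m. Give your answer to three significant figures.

496 K

d = 0.395 × 1.496×10^11 m = 5.909×10^10 m.
Spreading L over a sphere of radius d: S = 8.64×10^26/(4π·5.91×10^10²) = 19690 W/m².
Effective emission temperature (TOA balance): σT_e⁴ = S(1−α)/4 = 2117 W/m² → T_e = 439.6 K.
Surface balance with a leaky layer gives σT_s⁴ = σT_e⁴·2/(2−ε), so T_s = T_e·[2/(2−0.77)]^(1/4) = 496.4 K.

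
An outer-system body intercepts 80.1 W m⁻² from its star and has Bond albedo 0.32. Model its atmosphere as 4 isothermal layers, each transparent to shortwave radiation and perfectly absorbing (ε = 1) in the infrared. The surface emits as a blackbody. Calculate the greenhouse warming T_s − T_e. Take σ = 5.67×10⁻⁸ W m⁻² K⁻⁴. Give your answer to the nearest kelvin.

Top-of-atmosphere balance: σT_e⁴ = S(1−α)/4 = 13.62 W m⁻² → T_e = 124.5 K.
T_s = (N+1)^(1/4)·T_e = 186.2 K.
Warming: T_s − T_e = 61.66 K.

62 K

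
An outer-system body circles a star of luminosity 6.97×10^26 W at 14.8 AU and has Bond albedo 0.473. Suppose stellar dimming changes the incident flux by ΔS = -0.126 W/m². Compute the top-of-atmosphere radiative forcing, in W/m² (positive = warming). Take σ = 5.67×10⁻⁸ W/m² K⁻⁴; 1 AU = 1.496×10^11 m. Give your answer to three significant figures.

-0.0166 W/m²

Orbital distance: d = 14.8 AU = 2.214×10^12 m.
S = L/(4πd²) = 11.31 W/m².
ΔF = Δ[S(1−α)]/4 = (1−0.473)·-0.126/4 = -0.01660 W/m².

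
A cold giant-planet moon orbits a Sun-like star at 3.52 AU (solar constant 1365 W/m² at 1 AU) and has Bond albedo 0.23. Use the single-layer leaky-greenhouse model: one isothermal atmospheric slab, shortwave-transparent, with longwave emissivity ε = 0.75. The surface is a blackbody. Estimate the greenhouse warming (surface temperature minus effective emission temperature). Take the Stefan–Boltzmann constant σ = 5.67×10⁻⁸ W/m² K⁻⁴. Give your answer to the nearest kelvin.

By the inverse-square law, S = 1365/3.52² = 110.2 W/m².
The planet radiates to space at T_e = [S(1−α)/(4σ)]^(1/4) = 139.1 K.
For a single slab of emissivity ε, T_s⁴ = 2T_e⁴/(2−ε); thus T_s = 139.1·(1.6)^(1/4) = 156.4 K.
The atmosphere warms the surface by 17.34 K.

17 kelvin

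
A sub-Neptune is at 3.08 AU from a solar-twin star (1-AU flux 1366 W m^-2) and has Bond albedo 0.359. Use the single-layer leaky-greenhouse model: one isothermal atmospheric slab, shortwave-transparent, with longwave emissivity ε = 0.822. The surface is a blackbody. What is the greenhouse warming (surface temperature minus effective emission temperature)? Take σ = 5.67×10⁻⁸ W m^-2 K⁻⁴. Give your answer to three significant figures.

Flux at the orbit: S = 1366/(3.08)² = 144.0 W m^-2.
Effective emission temperature (TOA balance): σT_e⁴ = S(1−α)/4 = 23.08 W m^-2 → T_e = 142.0 K.
For a single slab of emissivity ε, T_s⁴ = 2T_e⁴/(2−ε); thus T_s = 142.0·(1.698)^(1/4) = 162.1 K.
The atmosphere warms the surface by 20.10 K.

20.1 K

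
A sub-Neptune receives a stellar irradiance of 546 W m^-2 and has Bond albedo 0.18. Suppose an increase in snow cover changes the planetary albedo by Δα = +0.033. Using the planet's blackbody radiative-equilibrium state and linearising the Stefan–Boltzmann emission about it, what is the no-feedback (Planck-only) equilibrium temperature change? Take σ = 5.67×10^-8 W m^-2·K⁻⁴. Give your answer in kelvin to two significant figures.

Reference equilibrium: T_e = [S(1−α)/(4σ)]^(1/4) = 210.8 K.
TOA radiative forcing: ΔF = −S·Δα/4 = −546.0·(+0.033)/4 = -4.505 W m^-2.
Linearising σT⁴ gives d(σT⁴)/dT = 4σT_e³ = 2.124 W m^-2 per K.
Hence the no-feedback warming is ΔF/(4σT_e³) = -2.12 K.

-2.1 kelvin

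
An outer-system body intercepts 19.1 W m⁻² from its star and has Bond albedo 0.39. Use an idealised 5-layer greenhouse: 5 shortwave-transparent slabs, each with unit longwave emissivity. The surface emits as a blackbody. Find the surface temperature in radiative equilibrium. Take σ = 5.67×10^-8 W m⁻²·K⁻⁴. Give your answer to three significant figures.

133 K

OLR = S(1−α)/4 = 2.913 W m⁻²; the top layer radiates at T_e = 84.66 K.
Layer-by-layer balance gives σT_s⁴ = (N+1)σT_e⁴, so T_s = 6^¼·84.66 = 132.5 K.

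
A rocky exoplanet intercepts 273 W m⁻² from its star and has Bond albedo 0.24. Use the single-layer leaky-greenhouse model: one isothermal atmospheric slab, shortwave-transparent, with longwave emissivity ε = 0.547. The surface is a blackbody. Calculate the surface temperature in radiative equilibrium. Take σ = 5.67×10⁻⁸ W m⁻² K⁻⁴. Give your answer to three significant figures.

188 kelvin

At the top of the atmosphere, σT_e⁴ = S(1−α)/4 = 51.87 W m⁻², giving T_e = 173.9 K.
Surface balance with a leaky layer gives σT_s⁴ = σT_e⁴·2/(2−ε), so T_s = T_e·[2/(2−0.547)]^(1/4) = 188.4 K.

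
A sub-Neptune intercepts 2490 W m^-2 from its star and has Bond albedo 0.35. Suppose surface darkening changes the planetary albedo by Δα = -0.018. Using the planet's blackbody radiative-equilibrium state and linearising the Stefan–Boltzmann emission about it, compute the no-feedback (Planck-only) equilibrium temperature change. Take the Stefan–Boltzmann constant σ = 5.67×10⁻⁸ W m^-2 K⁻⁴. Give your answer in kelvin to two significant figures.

Reference equilibrium: T_e = [S(1−α)/(4σ)]^(1/4) = 290.6 K.
TOA radiative forcing: ΔF = −S·Δα/4 = −2490·(-0.018)/4 = 11.20 W m^-2.
The Planck feedback parameter is 4σT_e³ = 5.569 W m^-2/K.
ΔT₀ = ΔF/λ_P = 11.20/5.569 = 2.01 K.

2.0 K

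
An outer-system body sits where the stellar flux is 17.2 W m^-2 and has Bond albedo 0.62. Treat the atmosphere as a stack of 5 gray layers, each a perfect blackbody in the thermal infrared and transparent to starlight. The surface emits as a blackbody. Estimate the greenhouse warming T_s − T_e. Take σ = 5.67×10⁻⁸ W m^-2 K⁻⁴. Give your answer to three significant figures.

41.4 K

Top-of-atmosphere balance: σT_e⁴ = S(1−α)/4 = 1.634 W m^-2 → T_e = 73.27 K.
Surface: T_s = (6)^¼·T_e = 114.7 K.
So the greenhouse effect raises the surface by 114.7 − 73.27 = 41.40 K.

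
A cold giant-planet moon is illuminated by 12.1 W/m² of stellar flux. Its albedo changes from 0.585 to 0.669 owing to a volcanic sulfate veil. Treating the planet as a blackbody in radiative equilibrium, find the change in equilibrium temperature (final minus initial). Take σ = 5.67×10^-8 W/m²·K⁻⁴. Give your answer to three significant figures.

Initial: T₁ = [S(1−0.585)/(4σ)]^(1/4) = 68.60 K.
With α = 0.669, T₂ = 64.83 K.
ΔT = T₂ − T₁ = -3.771 K.

-3.77 K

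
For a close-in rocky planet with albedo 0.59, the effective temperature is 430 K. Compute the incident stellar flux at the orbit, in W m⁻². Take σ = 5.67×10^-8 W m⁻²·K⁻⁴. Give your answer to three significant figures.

Invert the energy balance for S: S = 4σT⁴/(1−α).
σT⁴ = 5.67×10⁻⁸·(430)⁴ = 1938 W m⁻².
So S = 4×1938/(1−0.59) = 18910 W m⁻².

18900 W m⁻²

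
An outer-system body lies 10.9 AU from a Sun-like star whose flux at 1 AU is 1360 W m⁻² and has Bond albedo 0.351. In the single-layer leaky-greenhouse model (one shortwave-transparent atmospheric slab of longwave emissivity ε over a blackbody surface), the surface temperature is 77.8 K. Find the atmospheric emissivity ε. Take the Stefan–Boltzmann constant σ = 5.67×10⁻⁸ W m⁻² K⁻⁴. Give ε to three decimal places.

Irradiance scales as 1/d², so S = 1360 W m⁻² × (1/10.9)² = 11.45 W m⁻².
TOA balance gives T_e = 75.65 K.
Since (2−ε)/2 = (T_e/T_s)⁴ = 0.8941, ε = 0.2119.

0.212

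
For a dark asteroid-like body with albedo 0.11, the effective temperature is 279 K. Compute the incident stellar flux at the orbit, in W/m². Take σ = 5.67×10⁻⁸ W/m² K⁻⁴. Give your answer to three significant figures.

1540 W/m²

Invert the energy balance for S: S = 4σT⁴/(1−α).
The emitted flux is σT⁴ = 343.6 W/m².
S = 4·343.6/0.89 = 1544 W/m².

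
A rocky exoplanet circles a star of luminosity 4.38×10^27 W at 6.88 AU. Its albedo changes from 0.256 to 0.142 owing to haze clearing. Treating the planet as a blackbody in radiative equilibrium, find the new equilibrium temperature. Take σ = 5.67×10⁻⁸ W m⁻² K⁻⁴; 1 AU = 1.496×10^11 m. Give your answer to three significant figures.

188 K

d = 6.88 × 1.496×10^11 m = 1.029×10^12 m.
Flux at the orbit: S = L/(4πd²) = 4.38×10^27/(4π·(1.03×10^12)²) = 329.0 W m⁻².
New equilibrium: T₂ = [(1−0.142)·329.0/(4σ)]^(1/4) = 187.8 K.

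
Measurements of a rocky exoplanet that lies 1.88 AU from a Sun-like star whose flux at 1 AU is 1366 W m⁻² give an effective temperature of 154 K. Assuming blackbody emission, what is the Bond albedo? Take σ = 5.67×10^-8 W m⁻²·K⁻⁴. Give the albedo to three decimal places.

Irradiance scales as 1/d², so S = 1366 W m⁻² × (1/1.88)² = 386.5 W m⁻².
From σT⁴ = S(1−α)/4 we invert for α: 1−α = 4σT⁴/S.
4σT⁴ = 4·5.67×10⁻⁸·(154)⁴ = 127.6 W m⁻².
Hence α = 1 − 127.6/386.5 = 0.6699.

0.670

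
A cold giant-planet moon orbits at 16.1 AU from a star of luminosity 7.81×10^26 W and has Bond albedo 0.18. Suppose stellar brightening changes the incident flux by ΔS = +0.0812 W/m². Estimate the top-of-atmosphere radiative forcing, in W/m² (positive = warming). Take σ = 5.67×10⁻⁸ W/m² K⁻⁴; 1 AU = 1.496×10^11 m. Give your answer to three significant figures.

0.0166 W/m²

Orbital distance: d = 16.1 AU = 2.409×10^12 m.
Spreading L over a sphere of radius d: S = 7.81×10^26/(4π·2.41×10^12²) = 10.71 W/m².
Only a fraction (1−α) is absorbed and it's spread over 4πR², so ΔF = (1−α)ΔS/4 = 0.01665 W/m².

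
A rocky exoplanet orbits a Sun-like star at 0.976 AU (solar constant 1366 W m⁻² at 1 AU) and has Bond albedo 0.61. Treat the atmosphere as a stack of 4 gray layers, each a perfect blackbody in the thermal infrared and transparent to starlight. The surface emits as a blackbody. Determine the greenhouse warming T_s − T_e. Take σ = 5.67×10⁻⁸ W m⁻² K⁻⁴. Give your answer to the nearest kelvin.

By the inverse-square law, S = 1366/0.976² = 1434 W m⁻².
OLR = S(1−α)/4 = 139.8 W m⁻²; the top layer radiates at T_e = 222.8 K.
T_s = (N+1)^(1/4)·T_e = 333.2 K.
So the greenhouse effect raises the surface by 333.2 − 222.8 = 110.4 K.

110 kelvin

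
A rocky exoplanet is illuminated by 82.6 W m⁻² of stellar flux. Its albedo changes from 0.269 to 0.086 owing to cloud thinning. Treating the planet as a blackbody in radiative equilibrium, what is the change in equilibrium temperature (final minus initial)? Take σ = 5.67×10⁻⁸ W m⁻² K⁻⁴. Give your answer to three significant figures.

Before: T₁ = [82.60·0.731/(4σ)]^(1/4) = 127.7 K.
Final:   T₂ = [S(1−0.086)/(4σ)]^(1/4) = 135.1 K.
Change: 135.1 − 127.7 = 7.338 K.

7.34 K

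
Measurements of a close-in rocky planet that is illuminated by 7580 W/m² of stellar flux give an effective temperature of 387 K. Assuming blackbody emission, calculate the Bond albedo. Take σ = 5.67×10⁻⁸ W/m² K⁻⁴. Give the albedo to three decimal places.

Rearranging the radiative balance, α = 1 − 4σT⁴/S.
σT⁴ = 1272 W/m², so 4σT⁴ = 5087 W/m².
Hence α = 1 − 5087/7580 = 0.3289.

0.329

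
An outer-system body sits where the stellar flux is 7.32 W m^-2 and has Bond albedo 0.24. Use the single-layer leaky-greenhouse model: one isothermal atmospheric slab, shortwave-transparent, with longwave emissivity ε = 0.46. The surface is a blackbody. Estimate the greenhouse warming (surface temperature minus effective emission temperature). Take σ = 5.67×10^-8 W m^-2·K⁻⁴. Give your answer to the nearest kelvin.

Effective emission temperature (TOA balance): σT_e⁴ = S(1−α)/4 = 1.391 W m^-2 → T_e = 70.38 K.
Surface balance with a leaky layer gives σT_s⁴ = σT_e⁴·2/(2−ε), so T_s = T_e·[2/(2−0.46)]^(1/4) = 75.13 K.
T_s − T_e = 75.13 − 70.38 = 4.752 K.

5 kelvin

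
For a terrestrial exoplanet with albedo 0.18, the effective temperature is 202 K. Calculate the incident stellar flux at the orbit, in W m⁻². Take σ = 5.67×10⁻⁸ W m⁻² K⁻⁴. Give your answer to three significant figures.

Invert the energy balance for S: S = 4σT⁴/(1−α).
σT⁴ = 5.67×10⁻⁸·(202)⁴ = 94.40 W m⁻².
So S = 4×94.40/(1−0.18) = 460.5 W m⁻².

461 W m⁻²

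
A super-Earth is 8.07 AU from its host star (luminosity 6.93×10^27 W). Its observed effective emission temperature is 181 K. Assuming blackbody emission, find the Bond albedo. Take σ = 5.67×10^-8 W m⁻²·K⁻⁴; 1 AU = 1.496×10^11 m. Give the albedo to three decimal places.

0.357

d = 8.07 × 1.496×10^11 m = 1.207×10^12 m.
Flux at the orbit: S = L/(4πd²) = 6.93×10^27/(4π·(1.21×10^12)²) = 378.4 W m⁻².
From σT⁴ = S(1−α)/4 we invert for α: 1−α = 4σT⁴/S.
σT⁴ = 60.86 W m⁻², so 4σT⁴ = 243.4 W m⁻².
Hence α = 1 − 243.4/378.4 = 0.3567.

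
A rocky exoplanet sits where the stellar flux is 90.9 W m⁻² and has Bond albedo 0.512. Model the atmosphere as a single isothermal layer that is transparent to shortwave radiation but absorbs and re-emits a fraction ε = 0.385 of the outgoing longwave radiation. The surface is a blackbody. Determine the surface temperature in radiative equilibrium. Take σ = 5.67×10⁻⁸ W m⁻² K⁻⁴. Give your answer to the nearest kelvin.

125 kelvin

At the top of the atmosphere, σT_e⁴ = S(1−α)/4 = 11.09 W m⁻², giving T_e = 118.3 K.
Surface balance with a leaky layer gives σT_s⁴ = σT_e⁴·2/(2−ε), so T_s = T_e·[2/(2−0.385)]^(1/4) = 124.8 K.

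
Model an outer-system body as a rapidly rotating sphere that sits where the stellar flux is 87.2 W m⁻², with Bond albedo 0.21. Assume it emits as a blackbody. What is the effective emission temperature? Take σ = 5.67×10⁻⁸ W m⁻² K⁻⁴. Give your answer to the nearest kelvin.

Absorbed flux (global mean): S(1−α)/4 = 87.20·0.79/4 = 17.22 W m⁻².
Balancing against σT⁴: T = (17.22/5.67×10⁻⁸)^(1/4) = 132.0 K.

132 K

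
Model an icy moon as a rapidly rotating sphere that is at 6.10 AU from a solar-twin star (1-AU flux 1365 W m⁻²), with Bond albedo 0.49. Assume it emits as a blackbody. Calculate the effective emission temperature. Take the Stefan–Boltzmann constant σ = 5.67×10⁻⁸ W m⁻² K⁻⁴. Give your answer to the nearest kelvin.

By the inverse-square law, S = 1365/6.10² = 36.68 W m⁻².
Averaging over the sphere, the absorbed flux is S(1−α)/4 = 4.677 W m⁻².
Balancing against σT⁴: T = (4.677/5.67×10⁻⁸)^(1/4) = 95.30 K.

95 K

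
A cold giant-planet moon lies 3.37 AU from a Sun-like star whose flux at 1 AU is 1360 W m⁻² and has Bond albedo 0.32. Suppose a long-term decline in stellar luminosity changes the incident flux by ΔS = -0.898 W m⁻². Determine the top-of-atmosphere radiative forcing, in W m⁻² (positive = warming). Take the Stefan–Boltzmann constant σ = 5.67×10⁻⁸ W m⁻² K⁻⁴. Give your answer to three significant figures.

-0.153 W m⁻²

Flux at the orbit: S = 1360/(3.37)² = 119.8 W m⁻².
Only a fraction (1−α) is absorbed and it's spread over 4πR², so ΔF = (1−α)ΔS/4 = -0.1527 W m⁻².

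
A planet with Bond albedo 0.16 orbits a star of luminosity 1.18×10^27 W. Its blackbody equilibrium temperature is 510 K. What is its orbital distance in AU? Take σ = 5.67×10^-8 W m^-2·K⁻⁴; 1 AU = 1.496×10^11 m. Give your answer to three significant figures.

Energy balance gives S = 4σT⁴/(1−α) = 18270 W m^-2.
Then d = [L/(4πS)]^(1/2) = 7.170×10^10 m, i.e. 0.4793 AU.

0.479 AU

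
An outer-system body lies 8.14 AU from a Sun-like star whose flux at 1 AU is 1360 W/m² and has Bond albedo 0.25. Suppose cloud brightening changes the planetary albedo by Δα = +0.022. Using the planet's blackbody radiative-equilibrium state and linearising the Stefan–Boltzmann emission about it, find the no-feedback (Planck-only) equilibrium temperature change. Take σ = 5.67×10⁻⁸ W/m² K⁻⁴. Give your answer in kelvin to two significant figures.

By the inverse-square law, S = 1360/8.14² = 20.53 W/m².
Reference equilibrium: T_e = [S(1−α)/(4σ)]^(1/4) = 90.77 K.
TOA radiative forcing: ΔF = −S·Δα/4 = −20.53·(+0.022)/4 = -0.1129 W/m².
Planck response: λ_P = 4σT_e³ = 4·5.67×10⁻⁸·(90.77)³ = 0.1696 W/m²/K.
So ΔT₀ = -0.1129/0.1696 = -0.666 K.

-0.67 K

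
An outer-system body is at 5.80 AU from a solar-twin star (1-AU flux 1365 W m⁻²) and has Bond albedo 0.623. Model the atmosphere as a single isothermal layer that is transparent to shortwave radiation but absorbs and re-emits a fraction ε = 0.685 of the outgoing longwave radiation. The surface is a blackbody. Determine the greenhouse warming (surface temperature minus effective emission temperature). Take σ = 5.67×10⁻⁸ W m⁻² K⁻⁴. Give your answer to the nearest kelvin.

Irradiance scales as 1/d², so S = 1365 W m⁻² × (1/5.80)² = 40.58 W m⁻².
The planet radiates to space at T_e = [S(1−α)/(4σ)]^(1/4) = 90.62 K.
Surface balance with a leaky layer gives σT_s⁴ = σT_e⁴·2/(2−ε), so T_s = T_e·[2/(2−0.685)]^(1/4) = 100.6 K.
The atmosphere warms the surface by 10.02 K.

10 kelvin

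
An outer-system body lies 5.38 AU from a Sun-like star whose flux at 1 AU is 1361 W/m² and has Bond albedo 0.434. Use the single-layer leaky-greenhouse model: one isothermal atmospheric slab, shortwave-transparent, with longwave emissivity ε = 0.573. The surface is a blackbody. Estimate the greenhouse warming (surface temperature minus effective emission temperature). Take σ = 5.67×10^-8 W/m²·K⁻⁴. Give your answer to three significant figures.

Flux at the orbit: S = 1361/(5.38)² = 47.02 W/m².
The planet radiates to space at T_e = [S(1−α)/(4σ)]^(1/4) = 104.1 K.
Surface balance with a leaky layer gives σT_s⁴ = σT_e⁴·2/(2−ε), so T_s = T_e·[2/(2−0.573)]^(1/4) = 113.2 K.
T_s − T_e = 113.2 − 104.1 = 9.165 K.

9.16 K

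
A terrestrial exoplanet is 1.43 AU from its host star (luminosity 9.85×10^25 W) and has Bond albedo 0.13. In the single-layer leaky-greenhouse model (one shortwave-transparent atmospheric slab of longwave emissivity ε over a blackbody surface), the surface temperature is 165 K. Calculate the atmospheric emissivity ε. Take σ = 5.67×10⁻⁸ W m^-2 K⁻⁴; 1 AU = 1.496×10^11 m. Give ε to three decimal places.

d = 1.43 × 1.496×10^11 m = 2.139×10^11 m.
Flux at the orbit: S = L/(4πd²) = 9.85×10^25/(4π·(2.14×10^11)²) = 171.3 W m^-2.
First, T_e = [171.3·(1−0.13)/(4σ)]^(1/4) = 160.1 K.
Inverting T_s⁴ = 2T_e⁴/(2−ε): (T_e/T_s)⁴ = 0.8864, so ε = 2(1 − 0.8864) = 0.2272.

0.227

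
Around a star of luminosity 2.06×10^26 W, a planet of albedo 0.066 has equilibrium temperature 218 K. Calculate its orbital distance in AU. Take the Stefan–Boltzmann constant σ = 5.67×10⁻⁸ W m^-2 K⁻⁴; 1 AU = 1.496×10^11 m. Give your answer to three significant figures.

1.16 AU

Required flux: S = 4σT⁴/(1−α) = 548.4 W m^-2.
From L = 4πd²S, d = √(2.06×10^26/(4π·548.4)) = 1.729×10^11 m = 1.156 AU.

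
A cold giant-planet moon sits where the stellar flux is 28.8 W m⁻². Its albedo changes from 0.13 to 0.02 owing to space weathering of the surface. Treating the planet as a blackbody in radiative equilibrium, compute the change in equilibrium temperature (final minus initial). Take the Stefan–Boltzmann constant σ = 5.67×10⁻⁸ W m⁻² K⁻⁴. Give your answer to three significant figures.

With α = 0.13, T₁ = 102.5 K.
Final:   T₂ = [S(1−0.02)/(4σ)]^(1/4) = 105.6 K.
Change: 105.6 − 102.5 = 3.097 K.

3.10 K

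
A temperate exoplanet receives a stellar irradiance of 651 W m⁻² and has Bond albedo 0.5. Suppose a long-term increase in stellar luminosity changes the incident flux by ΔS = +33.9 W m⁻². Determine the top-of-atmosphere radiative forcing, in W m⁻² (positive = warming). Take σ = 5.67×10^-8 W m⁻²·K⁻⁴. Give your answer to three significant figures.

4.24 W m⁻²

Only a fraction (1−α) is absorbed and it's spread over 4πR², so ΔF = (1−α)ΔS/4 = 4.237 W m⁻².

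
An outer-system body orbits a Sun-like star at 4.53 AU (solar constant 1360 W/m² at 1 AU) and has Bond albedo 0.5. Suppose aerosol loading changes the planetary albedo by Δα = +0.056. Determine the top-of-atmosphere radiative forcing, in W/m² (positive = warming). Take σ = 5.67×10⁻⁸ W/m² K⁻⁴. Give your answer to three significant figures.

Flux at the orbit: S = 1360/(4.53)² = 66.27 W/m².
The change in absorbed flux is Δ[S(1−α)/4] = −SΔα/4 = -0.9278 W/m².

-0.928 W/m²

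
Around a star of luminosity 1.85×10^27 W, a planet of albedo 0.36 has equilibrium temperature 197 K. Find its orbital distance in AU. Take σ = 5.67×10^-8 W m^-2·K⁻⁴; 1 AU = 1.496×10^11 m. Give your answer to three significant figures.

3.51 AU

The flux needed for this T is 4σT⁴/(1−0.36) = 533.7 W m^-2.
S = L/(4πd²) → d = √(L/4πS) = √(1.85×10^27/(4π·533.7)) = 5.252×10^11 m = 3.511 AU.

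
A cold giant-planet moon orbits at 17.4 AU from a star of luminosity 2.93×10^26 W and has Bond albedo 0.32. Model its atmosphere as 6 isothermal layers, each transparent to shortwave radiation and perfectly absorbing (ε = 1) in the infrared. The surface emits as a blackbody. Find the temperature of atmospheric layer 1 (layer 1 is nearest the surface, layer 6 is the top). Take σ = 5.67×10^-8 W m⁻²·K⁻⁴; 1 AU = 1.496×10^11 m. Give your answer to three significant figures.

88.7 kelvin

d = 17.4 × 1.496×10^11 m = 2.603×10^12 m.
S = L/(4πd²) = 3.441 W m⁻².
Top-of-atmosphere balance: σT_e⁴ = S(1−α)/4 = 0.5850 W m⁻² → T_e = 56.67 K.
In the N-layer model, layer k (counted from the surface) has T_k = (N+1−k)^(1/4)·T_e.
T_1 = (6)^(1/4)·56.67 = 88.70 K.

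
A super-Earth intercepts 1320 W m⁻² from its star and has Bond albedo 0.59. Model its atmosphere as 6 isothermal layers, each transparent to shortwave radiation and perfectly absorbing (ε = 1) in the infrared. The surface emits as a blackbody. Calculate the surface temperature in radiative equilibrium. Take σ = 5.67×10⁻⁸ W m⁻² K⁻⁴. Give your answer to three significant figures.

360 K

OLR = S(1−α)/4 = 135.3 W m⁻²; the top layer radiates at T_e = 221.0 K.
With N = 6 opaque layers, T_s = (N+1)^(1/4)·T_e = 7^(1/4)·221.0 = 359.5 K.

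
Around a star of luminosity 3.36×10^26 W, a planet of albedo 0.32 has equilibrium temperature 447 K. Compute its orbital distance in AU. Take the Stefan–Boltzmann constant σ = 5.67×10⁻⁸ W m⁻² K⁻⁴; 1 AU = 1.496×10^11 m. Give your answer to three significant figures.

Required flux: S = 4σT⁴/(1−α) = 13320 W m⁻².
S = L/(4πd²) → d = √(L/4πS) = √(3.36×10^26/(4π·13320)) = 4.481×10^10 m = 0.2995 AU.

0.300 AU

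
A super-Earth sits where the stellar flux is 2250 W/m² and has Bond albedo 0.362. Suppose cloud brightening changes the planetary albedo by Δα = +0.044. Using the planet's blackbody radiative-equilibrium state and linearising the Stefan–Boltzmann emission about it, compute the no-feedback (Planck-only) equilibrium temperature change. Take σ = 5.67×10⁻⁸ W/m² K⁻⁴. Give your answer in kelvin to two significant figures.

The baseline emission temperature is T_e = 282.1 K.
ΔF = −(S/4)Δα = −(2250/4)×(+0.044) = -24.75 W/m².
The Planck feedback parameter is 4σT_e³ = 5.089 W/m²/K.
Hence the no-feedback warming is ΔF/(4σT_e³) = -4.86 K.

-4.9 kelvin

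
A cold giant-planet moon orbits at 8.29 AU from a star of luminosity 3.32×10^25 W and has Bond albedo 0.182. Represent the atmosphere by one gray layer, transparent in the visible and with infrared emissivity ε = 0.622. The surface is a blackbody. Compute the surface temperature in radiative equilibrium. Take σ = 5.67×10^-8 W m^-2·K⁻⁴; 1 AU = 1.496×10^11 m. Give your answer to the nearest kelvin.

d = 8.29 × 1.496×10^11 m = 1.240×10^12 m.
Flux at the orbit: S = L/(4πd²) = 3.32×10^25/(4π·(1.24×10^12)²) = 1.718 W m^-2.
At the top of the atmosphere, σT_e⁴ = S(1−α)/4 = 0.3513 W m^-2, giving T_e = 49.89 K.
The surface balance (absorbed SW + ε·downward IR = σT_s⁴) with T_a⁴ = T_s⁴/2 reduces to T_s = T_e·[2/(2−ε)]^¼ = 54.76 K.

55 K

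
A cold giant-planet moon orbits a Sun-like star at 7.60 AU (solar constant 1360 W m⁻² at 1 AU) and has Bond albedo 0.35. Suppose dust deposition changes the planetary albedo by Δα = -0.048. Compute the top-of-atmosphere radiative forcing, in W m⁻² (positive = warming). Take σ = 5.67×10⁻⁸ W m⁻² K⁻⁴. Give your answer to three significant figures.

Flux at the orbit: S = 1360/(7.60)² = 23.55 W m⁻².
The change in absorbed flux is Δ[S(1−α)/4] = −SΔα/4 = 0.2825 W m⁻².

0.283 W m⁻²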